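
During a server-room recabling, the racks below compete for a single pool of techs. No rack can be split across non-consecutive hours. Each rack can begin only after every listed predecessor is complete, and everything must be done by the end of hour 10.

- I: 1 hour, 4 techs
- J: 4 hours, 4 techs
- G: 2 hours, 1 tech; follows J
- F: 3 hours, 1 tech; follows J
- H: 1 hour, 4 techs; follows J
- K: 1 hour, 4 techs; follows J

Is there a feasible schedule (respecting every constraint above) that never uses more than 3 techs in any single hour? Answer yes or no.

Total tech-hours = 33; over 10 hours the average is 33/10 > 3, so some hour must exceed 3.

no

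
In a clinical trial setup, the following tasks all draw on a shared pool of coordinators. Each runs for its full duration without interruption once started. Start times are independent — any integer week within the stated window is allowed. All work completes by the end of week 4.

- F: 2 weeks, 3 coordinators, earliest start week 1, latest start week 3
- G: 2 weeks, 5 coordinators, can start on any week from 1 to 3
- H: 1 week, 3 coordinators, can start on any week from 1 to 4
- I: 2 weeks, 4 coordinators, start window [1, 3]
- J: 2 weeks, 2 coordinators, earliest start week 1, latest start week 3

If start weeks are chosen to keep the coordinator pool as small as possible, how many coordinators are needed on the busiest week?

Early-start (F@1, G@1, H@1, I@1, J@1) gives peak 17: w1:17  w2:14  w3:0  w4:0.
Shift H→3, I→3, J→3.
Schedule F@1, G@1, H@3, I@3, J@3: w1:8  w2:8  w3:9  w4:6 — peak 9.

9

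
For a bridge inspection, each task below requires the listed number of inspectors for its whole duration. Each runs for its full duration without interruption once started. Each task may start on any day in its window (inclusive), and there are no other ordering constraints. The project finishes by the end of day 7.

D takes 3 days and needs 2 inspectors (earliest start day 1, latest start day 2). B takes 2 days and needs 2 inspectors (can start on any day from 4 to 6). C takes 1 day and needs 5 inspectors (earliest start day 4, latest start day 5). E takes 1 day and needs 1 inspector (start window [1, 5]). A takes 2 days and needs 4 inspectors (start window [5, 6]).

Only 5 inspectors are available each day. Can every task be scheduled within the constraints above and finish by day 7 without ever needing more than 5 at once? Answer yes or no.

no

The minimum achievable peak is 6; 5 < 6, so no feasible schedule stays within the cap.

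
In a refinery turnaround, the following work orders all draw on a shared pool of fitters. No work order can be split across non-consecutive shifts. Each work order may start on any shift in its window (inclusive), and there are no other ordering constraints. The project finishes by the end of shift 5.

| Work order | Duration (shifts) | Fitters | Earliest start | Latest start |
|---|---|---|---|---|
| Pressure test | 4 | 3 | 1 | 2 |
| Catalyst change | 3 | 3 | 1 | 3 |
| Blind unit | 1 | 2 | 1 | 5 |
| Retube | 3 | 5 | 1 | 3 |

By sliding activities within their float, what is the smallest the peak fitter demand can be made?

Early-start (Pressure test@1, Catalyst change@1, Blind unit@1, Retube@1) gives peak 13: s1:13  s2:11  s3:11  s4:3  s5:0.
Shift Retube→2.
Schedule Pressure test@1, Catalyst change@1, Blind unit@1, Retube@2: s1:8  s2:11  s3:11  s4:8  s5:0 — peak 11.

11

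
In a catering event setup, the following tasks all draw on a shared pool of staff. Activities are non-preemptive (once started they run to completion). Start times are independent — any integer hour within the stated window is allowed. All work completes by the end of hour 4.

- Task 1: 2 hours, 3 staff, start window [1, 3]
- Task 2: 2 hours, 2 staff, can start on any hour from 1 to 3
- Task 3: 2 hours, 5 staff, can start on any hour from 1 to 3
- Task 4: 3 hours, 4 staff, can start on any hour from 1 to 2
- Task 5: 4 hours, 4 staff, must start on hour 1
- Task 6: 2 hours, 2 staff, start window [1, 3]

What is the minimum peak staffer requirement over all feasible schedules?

Early-start (Task 1@1, Task 2@1, Task 3@1, Task 4@1, Task 5@1, Task 6@1) gives peak 20: h1:20  h2:20  h3:8  h4:4.
Shift Task 3→3.
Schedule Task 1@1, Task 2@1, Task 3@3, Task 4@1, Task 5@1, Task 6@1: h1:15  h2:15  h3:13  h4:9 — peak 15.

15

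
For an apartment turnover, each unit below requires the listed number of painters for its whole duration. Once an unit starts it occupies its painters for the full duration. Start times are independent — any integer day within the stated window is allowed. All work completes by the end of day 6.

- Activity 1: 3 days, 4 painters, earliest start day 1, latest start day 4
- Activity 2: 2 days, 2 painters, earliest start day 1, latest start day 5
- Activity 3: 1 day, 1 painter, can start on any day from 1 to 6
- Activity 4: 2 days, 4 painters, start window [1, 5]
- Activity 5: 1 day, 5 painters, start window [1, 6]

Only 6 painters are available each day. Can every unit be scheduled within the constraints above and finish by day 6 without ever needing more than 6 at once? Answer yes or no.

Schedule Activity 1@1, Activity 2@1, Activity 3@3, Activity 4@4, Activity 5@6: d1:6  d2:6  d3:5  d4:4  d5:4  d6:5 — peak 6 ≤ 6.

yes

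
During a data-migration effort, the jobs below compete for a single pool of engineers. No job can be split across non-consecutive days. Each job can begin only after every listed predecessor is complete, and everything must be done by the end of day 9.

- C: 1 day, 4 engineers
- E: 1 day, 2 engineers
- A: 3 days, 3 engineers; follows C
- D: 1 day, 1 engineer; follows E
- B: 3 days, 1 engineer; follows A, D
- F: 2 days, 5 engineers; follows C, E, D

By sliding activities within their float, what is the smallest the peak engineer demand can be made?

Early-start (C@1, E@1, A@2, D@2, B@5, F@3) gives peak 8: d1:6  d2:4  d3:8  d4:8  d5:1  d6:1  d7:1  d8:0  d9:0.
Shift E→2, D→3, F→8.
Schedule C@1, E@2, A@2, D@3, B@5, F@8: d1:4  d2:5  d3:4  d4:3  d5:1  d6:1  d7:1  d8:5  d9:5 — peak 5.

5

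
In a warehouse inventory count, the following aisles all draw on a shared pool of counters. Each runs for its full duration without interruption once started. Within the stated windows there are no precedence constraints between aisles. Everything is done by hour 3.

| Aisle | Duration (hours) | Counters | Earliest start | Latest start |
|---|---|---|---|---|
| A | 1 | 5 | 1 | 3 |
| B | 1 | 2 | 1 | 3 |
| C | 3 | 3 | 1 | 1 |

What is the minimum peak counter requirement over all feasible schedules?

8

Early-start (A@1, B@1, C@1) gives peak 10: h1:10  h2:3  h3:3.
Shift B→2.
Schedule A@1, B@2, C@1: h1:8  h2:5  h3:3 — peak 8.
No arrangement of the 9 feasible schedules does better.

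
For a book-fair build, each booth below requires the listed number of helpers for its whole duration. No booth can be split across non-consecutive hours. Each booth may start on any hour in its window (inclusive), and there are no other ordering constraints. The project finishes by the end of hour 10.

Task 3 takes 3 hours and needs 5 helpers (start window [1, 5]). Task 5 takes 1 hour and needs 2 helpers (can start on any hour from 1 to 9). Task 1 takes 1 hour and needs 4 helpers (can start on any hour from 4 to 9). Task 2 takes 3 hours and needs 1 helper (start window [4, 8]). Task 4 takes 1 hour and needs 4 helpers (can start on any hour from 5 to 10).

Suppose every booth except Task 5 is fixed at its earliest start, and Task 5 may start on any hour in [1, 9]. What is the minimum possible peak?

5

Task 5@1: h1:7  h2:5  h3:5  h4:5  h5:5  h6:1  h7:0  h8:0  h9:0  h10:0 → peak 7
Task 5@2: h1:5  h2:7  h3:5  h4:5  h5:5  h6:1  h7:0  h8:0  h9:0  h10:0 → peak 7
Task 5@3: h1:5  h2:5  h3:7  h4:5  h5:5  h6:1  h7:0  h8:0  h9:0  h10:0 → peak 7
Task 5@4: h1:5  h2:5  h3:5  h4:7  h5:5  h6:1  h7:0  h8:0  h9:0  h10:0 → peak 7
Task 5@5: h1:5  h2:5  h3:5  h4:5  h5:7  h6:1  h7:0  h8:0  h9:0  h10:0 → peak 7
Task 5@6: h1:5  h2:5  h3:5  h4:5  h5:5  h6:3  h7:0  h8:0  h9:0  h10:0 → peak 5
Task 5@7: h1:5  h2:5  h3:5  h4:5  h5:5  h6:1  h7:2  h8:0  h9:0  h10:0 → peak 5
Task 5@8: h1:5  h2:5  h3:5  h4:5  h5:5  h6:1  h7:0  h8:2  h9:0  h10:0 → peak 5
Task 5@9: h1:5  h2:5  h3:5  h4:5  h5:5  h6:1  h7:0  h8:0  h9:2  h10:0 → peak 5
Best is Task 5@6, peak 5.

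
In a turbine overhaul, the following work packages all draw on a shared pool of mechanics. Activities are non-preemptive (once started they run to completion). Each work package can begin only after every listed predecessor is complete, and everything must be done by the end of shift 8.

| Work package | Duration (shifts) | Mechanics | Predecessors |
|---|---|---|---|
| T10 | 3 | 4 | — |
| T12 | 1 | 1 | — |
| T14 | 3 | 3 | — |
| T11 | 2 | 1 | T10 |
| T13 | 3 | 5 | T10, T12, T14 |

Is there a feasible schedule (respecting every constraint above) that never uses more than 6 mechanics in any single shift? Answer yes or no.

no

The minimum achievable peak is 7; 6 < 7, so no feasible schedule stays within the cap.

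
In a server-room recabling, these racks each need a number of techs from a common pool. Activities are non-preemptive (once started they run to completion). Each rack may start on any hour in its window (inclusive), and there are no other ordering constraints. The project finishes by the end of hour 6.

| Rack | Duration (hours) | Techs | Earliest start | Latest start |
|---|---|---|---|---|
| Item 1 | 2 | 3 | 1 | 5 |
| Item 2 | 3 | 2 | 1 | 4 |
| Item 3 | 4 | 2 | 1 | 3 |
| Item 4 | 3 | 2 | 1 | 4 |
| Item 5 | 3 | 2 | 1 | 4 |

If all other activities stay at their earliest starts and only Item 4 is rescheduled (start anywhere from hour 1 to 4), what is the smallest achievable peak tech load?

9

Item 4@1: h1:11  h2:11  h3:8  h4:2  h5:0  h6:0 → peak 11
Item 4@2: h1:9  h2:11  h3:8  h4:4  h5:0  h6:0 → peak 11
Item 4@3: h1:9  h2:9  h3:8  h4:4  h5:2  h6:0 → peak 9
Item 4@4: h1:9  h2:9  h3:6  h4:4  h5:2  h6:2 → peak 9
Best is Item 4@3, peak 9.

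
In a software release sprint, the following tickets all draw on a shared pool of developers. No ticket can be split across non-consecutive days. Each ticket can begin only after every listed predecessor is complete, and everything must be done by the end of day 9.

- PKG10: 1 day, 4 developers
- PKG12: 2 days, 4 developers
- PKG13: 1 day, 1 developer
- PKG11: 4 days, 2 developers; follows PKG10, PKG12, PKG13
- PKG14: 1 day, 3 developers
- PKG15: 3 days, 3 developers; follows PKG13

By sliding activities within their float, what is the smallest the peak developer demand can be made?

Early-start (PKG10@1, PKG12@1, PKG13@1, PKG11@3, PKG14@1, PKG15@2) gives peak 12: d1:12  d2:7  d3:5  d4:5  d5:2  d6:2  d7:0  d8:0  d9:0.
Shift PKG12→2, PKG11→4, PKG14→4, PKG15→5.
Schedule PKG10@1, PKG12@2, PKG13@1, PKG11@4, PKG14@4, PKG15@5: d1:5  d2:4  d3:4  d4:5  d5:5  d6:5  d7:5  d8:0  d9:0 — peak 5.

5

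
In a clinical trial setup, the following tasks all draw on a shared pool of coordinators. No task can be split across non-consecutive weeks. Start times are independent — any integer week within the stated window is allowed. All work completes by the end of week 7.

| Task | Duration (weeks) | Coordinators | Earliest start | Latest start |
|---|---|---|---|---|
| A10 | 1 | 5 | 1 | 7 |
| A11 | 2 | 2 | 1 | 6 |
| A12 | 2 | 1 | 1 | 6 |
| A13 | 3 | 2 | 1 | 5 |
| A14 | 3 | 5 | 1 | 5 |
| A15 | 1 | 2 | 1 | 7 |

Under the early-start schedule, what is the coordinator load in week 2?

At early start, week 2 has: A11, A12, A13, A14.
Demand: 2 + 1 + 2 + 5 = 10.

10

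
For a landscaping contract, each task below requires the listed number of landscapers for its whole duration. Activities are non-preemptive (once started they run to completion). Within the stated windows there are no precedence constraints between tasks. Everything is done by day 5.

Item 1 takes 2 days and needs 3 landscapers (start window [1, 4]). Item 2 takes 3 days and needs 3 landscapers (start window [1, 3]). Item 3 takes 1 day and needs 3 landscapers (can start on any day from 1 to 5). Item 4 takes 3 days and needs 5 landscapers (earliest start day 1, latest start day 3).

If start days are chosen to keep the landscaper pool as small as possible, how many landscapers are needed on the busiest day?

Early-start (Item 1@1, Item 2@1, Item 3@1, Item 4@1) gives peak 14: d1:14  d2:11  d3:8  d4:0  d5:0.
Shift Item 3→4, Item 4→3.
Schedule Item 1@1, Item 2@1, Item 3@4, Item 4@3: d1:6  d2:6  d3:8  d4:8  d5:5 — peak 8.

8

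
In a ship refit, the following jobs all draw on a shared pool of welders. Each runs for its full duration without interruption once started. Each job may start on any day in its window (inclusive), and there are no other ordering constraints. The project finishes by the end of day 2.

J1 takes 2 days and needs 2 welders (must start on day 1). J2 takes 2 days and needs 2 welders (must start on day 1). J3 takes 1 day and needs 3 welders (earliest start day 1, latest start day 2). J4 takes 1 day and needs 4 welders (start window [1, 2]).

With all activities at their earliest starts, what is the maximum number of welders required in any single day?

Early-start schedule: J1@1, J2@1, J3@1, J4@1.
Load per day: day 1: 11, day 2: 4.
Peak is 11.

11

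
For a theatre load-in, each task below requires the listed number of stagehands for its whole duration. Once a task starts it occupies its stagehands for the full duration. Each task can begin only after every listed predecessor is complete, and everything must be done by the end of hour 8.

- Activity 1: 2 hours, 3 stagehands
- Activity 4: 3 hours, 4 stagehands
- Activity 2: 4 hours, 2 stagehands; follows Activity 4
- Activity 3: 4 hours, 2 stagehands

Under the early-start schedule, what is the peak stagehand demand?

Early-start schedule: Activity 1@1, Activity 4@1, Activity 2@4, Activity 3@1.
Load per hour: hour 1: 9, hour 2: 9, hour 3: 6, hour 4: 4, hour 5: 2, hour 6: 2, hour 7: 2, hour 8: 0.
Peak is 9.

9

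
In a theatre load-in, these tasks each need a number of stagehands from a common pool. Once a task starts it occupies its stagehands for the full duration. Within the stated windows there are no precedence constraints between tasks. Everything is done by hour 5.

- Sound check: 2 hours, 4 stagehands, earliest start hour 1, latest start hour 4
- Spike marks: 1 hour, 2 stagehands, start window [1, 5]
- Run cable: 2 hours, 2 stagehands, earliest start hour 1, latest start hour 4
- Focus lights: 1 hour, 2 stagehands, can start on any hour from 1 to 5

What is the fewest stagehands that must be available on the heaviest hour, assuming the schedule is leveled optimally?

4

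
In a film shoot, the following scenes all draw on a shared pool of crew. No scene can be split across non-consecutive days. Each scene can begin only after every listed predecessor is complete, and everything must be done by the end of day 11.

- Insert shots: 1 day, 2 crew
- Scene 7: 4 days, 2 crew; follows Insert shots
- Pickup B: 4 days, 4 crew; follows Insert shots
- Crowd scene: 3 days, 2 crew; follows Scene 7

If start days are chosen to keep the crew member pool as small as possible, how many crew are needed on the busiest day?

6

Schedule Insert shots@1, Scene 7@2, Pickup B@2, Crowd scene@6: d1:2  d2:6  d3:6  d4:6  d5:6  d6:2  d7:2  d8:2  d9:0  d10:0  d11:0 — peak 6.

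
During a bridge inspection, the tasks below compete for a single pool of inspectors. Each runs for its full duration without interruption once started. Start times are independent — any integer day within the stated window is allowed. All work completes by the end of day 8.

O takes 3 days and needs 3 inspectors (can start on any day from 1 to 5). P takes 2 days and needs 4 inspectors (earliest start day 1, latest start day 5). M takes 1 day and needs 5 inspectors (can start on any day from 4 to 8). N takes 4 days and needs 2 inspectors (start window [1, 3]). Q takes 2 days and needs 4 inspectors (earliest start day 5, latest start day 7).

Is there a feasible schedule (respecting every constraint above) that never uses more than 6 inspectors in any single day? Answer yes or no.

yes

Schedule O@1, P@4, M@6, N@1, Q@7: d1:5  d2:5  d3:5  d4:6  d5:4  d6:5  d7:4  d8:4 — peak 6 ≤ 6.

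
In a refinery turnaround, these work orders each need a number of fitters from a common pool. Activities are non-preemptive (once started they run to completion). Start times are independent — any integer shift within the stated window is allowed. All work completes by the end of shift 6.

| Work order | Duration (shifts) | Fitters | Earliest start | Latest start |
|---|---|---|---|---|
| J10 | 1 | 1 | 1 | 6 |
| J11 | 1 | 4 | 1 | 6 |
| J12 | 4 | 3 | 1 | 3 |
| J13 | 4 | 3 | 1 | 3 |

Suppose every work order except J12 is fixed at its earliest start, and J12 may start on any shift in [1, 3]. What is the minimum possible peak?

J12@1: s1:11  s2:6  s3:6  s4:6  s5:0  s6:0 → peak 11
J12@2: s1:8  s2:6  s3:6  s4:6  s5:3  s6:0 → peak 8
J12@3: s1:8  s2:3  s3:6  s4:6  s5:3  s6:3 → peak 8
Best is J12@2, peak 8.

8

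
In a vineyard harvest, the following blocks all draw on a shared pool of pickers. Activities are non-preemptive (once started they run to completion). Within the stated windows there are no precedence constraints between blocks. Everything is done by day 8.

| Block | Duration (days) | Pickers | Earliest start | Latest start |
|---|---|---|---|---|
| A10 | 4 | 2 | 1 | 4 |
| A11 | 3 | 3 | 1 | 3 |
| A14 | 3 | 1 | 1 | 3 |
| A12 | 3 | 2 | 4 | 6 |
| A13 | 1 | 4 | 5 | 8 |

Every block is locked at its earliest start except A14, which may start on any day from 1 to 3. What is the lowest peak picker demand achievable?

6

A14@1: d1:6  d2:6  d3:6  d4:4  d5:6  d6:2  d7:0  d8:0 → peak 6
A14@2: d1:5  d2:6  d3:6  d4:5  d5:6  d6:2  d7:0  d8:0 → peak 6
A14@3: d1:5  d2:5  d3:6  d4:5  d5:7  d6:2  d7:0  d8:0 → peak 7
Best is A14@1, peak 6.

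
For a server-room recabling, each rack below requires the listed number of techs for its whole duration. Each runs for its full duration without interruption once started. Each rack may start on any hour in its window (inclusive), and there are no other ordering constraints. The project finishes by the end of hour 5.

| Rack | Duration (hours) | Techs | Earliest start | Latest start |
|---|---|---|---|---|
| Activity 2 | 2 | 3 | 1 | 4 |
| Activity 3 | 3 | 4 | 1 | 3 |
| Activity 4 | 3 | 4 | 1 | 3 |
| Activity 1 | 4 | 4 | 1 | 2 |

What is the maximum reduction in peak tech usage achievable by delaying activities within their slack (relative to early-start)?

Early-start peak: h1:15  h2:15  h3:12  h4:4  h5:0 ⇒ 15.
Leveled (Activity 2@1, Activity 3@1, Activity 4@3, Activity 1@1): h1:11  h2:11  h3:12  h4:8  h5:4 ⇒ 12.
Reduction 15 − 12 = 3.

3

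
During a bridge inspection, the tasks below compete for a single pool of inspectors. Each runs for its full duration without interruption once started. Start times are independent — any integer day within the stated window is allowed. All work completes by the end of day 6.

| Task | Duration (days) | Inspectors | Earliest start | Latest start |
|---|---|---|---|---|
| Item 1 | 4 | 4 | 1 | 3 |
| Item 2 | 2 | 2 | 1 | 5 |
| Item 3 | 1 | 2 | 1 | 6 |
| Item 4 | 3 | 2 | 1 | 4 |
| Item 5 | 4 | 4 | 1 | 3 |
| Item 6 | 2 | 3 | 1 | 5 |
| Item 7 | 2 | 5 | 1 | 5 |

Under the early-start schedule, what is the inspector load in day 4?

At early start, day 4 has: Item 1, Item 5.
Demand: 4 + 4 = 8.

8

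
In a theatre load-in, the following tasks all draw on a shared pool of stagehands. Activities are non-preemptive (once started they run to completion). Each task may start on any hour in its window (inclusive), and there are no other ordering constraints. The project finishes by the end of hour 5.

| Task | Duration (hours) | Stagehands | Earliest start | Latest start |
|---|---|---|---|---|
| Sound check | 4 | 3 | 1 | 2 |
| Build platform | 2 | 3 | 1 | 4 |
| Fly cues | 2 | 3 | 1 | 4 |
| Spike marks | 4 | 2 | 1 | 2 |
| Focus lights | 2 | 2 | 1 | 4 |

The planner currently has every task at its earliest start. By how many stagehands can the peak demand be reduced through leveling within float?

Early-start peak: h1:13  h2:13  h3:5  h4:5  h5:0 ⇒ 13.
Leveled (Sound check@1, Build platform@1, Fly cues@3, Spike marks@1, Focus lights@1): h1:10  h2:10  h3:8  h4:8  h5:0 ⇒ 10.
Reduction 13 − 10 = 3.

3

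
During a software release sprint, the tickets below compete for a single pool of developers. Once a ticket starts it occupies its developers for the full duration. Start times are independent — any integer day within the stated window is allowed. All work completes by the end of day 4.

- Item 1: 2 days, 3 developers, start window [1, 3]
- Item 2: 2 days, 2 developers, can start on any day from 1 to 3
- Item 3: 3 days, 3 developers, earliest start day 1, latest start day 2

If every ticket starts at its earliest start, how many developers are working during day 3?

At early start, day 3 has: Item 3.
Demand: 3 = 3.

3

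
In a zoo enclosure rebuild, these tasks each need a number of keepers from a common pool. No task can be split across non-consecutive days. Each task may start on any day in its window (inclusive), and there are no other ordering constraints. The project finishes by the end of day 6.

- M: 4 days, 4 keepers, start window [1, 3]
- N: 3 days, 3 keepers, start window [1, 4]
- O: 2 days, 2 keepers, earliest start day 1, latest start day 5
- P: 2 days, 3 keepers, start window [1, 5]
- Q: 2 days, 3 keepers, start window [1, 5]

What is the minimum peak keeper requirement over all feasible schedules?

8

Early-start (M@1, N@1, O@1, P@1, Q@1) gives peak 15: d1:15  d2:15  d3:7  d4:4  d5:0  d6:0.
Shift O→4, P→5, Q→5.
Schedule M@1, N@1, O@4, P@5, Q@5: d1:7  d2:7  d3:7  d4:6  d5:8  d6:6 — peak 8.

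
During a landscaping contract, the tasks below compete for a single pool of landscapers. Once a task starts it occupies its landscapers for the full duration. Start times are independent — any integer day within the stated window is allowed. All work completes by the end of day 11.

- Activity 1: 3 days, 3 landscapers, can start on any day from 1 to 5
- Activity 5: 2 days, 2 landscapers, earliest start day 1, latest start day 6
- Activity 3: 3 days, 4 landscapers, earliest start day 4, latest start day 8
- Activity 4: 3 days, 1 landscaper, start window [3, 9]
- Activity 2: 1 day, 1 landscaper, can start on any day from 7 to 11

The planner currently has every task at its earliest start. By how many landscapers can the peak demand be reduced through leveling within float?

1

Early-start peak: d1:5  d2:5  d3:4  d4:5  d5:5  d6:4  d7:1  d8:0  d9:0  d10:0  d11:0 ⇒ 5.
Leveled (Activity 1@1, Activity 5@4, Activity 3@6, Activity 4@3, Activity 2@9): d1:3  d2:3  d3:4  d4:3  d5:3  d6:4  d7:4  d8:4  d9:1  d10:0  d11:0 ⇒ 4.
Reduction 5 − 4 = 1.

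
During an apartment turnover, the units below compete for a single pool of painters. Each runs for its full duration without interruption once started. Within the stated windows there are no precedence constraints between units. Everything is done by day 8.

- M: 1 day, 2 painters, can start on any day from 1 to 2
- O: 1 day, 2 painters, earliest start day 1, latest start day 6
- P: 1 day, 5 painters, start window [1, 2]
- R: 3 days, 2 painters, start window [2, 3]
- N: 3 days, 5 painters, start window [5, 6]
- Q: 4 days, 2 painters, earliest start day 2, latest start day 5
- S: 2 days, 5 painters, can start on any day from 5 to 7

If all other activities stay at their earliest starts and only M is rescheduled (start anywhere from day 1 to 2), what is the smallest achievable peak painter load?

M@1: d1:9  d2:4  d3:4  d4:4  d5:12  d6:10  d7:5  d8:0 → peak 12
M@2: d1:7  d2:6  d3:4  d4:4  d5:12  d6:10  d7:5  d8:0 → peak 12
Best is M@1, peak 12.

12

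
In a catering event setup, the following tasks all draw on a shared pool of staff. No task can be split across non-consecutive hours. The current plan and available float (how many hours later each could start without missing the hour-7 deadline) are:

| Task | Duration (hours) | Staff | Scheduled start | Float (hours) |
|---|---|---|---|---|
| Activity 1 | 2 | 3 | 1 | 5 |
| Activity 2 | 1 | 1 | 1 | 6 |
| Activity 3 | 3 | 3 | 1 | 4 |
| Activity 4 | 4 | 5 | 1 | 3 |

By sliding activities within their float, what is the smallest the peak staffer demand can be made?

Early-start (Activity 1@1, Activity 2@1, Activity 3@1, Activity 4@1) gives peak 12: h1:12  h2:11  h3:8  h4:5  h5:0  h6:0  h7:0.
Shift Activity 2→3, Activity 4→4.
Schedule Activity 1@1, Activity 2@3, Activity 3@1, Activity 4@4: h1:6  h2:6  h3:4  h4:5  h5:5  h6:5  h7:5 — peak 6.
Total staffer-hours = 36 over 7 hours ⇒ peak ≥ ⌈36/7⌉ = 6, so 6 is optimal.

6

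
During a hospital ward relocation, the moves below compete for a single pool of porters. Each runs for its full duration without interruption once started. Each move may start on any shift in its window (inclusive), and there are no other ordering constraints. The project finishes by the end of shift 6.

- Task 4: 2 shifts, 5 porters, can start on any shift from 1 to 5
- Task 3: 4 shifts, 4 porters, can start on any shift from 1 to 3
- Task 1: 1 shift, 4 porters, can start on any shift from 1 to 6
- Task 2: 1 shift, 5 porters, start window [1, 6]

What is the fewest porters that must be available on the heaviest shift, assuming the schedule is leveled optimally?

9

Early-start (Task 4@1, Task 3@1, Task 1@1, Task 2@1) gives peak 18: s1:18  s2:9  s3:4  s4:4  s5:0  s6:0.
Shift Task 1→3, Task 2→4.
Schedule Task 4@1, Task 3@1, Task 1@3, Task 2@4: s1:9  s2:9  s3:8  s4:9  s5:0  s6:0 — peak 9.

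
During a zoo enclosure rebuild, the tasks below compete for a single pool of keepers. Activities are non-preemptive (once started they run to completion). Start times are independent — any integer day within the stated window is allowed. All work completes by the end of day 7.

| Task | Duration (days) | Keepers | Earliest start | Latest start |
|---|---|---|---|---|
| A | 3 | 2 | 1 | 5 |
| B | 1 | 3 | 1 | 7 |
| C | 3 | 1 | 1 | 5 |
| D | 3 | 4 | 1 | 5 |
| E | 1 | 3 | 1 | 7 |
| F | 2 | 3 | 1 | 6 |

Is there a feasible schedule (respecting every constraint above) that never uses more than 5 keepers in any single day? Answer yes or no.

Schedule A@1, B@1, C@4, D@4, E@7, F@2: d1:5  d2:5  d3:5  d4:5  d5:5  d6:5  d7:3 — peak 5 ≤ 5.

yes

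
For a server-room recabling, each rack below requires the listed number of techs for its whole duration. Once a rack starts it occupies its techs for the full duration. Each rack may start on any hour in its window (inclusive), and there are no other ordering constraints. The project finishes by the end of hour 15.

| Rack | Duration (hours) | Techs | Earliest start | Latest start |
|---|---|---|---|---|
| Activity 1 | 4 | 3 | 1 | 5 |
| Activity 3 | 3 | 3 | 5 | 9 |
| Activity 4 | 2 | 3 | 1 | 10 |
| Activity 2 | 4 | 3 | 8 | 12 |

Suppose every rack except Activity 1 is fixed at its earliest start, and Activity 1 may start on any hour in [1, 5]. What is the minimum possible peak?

Activity 1@1: h1:6  h2:6  h3:3  h4:3  h5:3  h6:3  h7:3  h8:3  h9:3  h10:3  h11:3  h12:0  h13:0  h14:0  h15:0 → peak 6
Activity 1@2: h1:3  h2:6  h3:3  h4:3  h5:6  h6:3  h7:3  h8:3  h9:3  h10:3  h11:3  h12:0  h13:0  h14:0  h15:0 → peak 6
Activity 1@3: h1:3  h2:3  h3:3  h4:3  h5:6  h6:6  h7:3  h8:3  h9:3  h10:3  h11:3  h12:0  h13:0  h14:0  h15:0 → peak 6
Activity 1@4: h1:3  h2:3  h3:0  h4:3  h5:6  h6:6  h7:6  h8:3  h9:3  h10:3  h11:3  h12:0  h13:0  h14:0  h15:0 → peak 6
Activity 1@5: h1:3  h2:3  h3:0  h4:0  h5:6  h6:6  h7:6  h8:6  h9:3  h10:3  h11:3  h12:0  h13:0  h14:0  h15:0 → peak 6
Best is Activity 1@1, peak 6.

6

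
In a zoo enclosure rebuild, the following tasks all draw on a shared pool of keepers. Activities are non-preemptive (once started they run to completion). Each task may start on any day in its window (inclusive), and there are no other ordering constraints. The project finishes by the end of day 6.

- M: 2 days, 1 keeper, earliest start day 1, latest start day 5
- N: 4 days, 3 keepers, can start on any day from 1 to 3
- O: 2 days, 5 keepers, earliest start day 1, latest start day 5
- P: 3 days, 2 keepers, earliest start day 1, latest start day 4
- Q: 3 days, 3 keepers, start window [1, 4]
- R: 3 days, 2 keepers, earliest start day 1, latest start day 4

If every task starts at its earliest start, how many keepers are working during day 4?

At early start, day 4 has: N.
Demand: 3 = 3.

3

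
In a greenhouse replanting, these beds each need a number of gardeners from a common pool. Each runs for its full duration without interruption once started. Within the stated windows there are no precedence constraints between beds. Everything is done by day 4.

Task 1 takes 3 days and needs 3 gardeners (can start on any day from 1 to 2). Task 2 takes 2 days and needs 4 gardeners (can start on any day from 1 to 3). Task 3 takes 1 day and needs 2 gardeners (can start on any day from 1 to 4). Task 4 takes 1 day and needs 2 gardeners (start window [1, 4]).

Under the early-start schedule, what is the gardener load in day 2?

7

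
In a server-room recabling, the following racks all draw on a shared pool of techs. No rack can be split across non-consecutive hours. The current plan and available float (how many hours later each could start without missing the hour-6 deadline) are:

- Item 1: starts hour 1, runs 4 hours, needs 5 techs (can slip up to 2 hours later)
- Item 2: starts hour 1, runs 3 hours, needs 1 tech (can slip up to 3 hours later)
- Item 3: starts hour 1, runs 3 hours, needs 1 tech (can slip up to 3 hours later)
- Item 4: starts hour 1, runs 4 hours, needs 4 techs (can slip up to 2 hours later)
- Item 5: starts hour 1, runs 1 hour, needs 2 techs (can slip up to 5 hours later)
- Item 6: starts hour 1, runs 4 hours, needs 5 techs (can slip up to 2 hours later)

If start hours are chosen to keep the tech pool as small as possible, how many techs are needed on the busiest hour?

Early-start (Item 1@1, Item 2@1, Item 3@1, Item 4@1, Item 5@1, Item 6@1) gives peak 18: h1:18  h2:16  h3:16  h4:14  h5:0  h6:0.
Shift Item 3→4, Item 6→2.
Schedule Item 1@1, Item 2@1, Item 3@4, Item 4@1, Item 5@1, Item 6@2: h1:12  h2:15  h3:15  h4:15  h5:6  h6:1 — peak 15.

15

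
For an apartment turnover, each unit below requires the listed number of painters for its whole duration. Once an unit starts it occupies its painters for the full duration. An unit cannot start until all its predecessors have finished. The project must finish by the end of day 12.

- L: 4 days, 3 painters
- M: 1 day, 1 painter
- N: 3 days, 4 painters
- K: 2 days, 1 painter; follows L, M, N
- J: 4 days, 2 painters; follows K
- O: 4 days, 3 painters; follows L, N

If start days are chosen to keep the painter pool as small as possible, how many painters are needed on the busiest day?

Early-start (L@1, M@1, N@1, K@5, J@7, O@5) gives peak 8: d1:8  d2:7  d3:7  d4:3  d5:4  d6:4  d7:5  d8:5  d9:2  d10:2  d11:0  d12:0.
Shift N→2.
Schedule L@1, M@1, N@2, K@5, J@7, O@5: d1:4  d2:7  d3:7  d4:7  d5:4  d6:4  d7:5  d8:5  d9:2  d10:2  d11:0  d12:0 — peak 7.

7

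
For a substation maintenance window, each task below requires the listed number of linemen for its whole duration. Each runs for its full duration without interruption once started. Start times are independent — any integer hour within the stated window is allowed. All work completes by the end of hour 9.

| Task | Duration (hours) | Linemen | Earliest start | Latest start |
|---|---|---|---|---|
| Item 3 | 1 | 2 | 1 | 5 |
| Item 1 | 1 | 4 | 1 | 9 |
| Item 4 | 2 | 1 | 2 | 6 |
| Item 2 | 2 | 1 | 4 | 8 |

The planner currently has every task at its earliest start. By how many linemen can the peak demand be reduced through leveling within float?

Early-start peak: h1:6  h2:1  h3:1  h4:1  h5:1  h6:0  h7:0  h8:0  h9:0 ⇒ 6.
Leveled (Item 3@1, Item 1@2, Item 4@3, Item 2@4): h1:2  h2:4  h3:1  h4:2  h5:1  h6:0  h7:0  h8:0  h9:0 ⇒ 4.
Reduction 6 − 4 = 2.

2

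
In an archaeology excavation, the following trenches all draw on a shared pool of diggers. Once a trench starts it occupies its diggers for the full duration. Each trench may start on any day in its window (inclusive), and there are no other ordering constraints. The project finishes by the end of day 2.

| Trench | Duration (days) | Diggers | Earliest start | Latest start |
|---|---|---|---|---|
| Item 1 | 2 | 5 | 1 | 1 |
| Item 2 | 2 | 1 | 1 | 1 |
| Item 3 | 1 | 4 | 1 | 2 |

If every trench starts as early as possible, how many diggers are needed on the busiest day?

Early-start schedule: Item 1@1, Item 2@1, Item 3@1.
Load per day: day 1: 10, day 2: 6.
Peak is 10.

10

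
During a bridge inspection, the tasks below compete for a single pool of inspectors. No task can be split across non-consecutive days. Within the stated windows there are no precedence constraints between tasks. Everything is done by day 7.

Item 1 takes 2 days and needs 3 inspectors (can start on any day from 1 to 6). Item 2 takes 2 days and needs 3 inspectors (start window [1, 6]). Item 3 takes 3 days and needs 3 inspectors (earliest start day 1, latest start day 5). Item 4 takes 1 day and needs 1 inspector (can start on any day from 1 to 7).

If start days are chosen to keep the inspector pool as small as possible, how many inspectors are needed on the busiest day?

Early-start (Item 1@1, Item 2@1, Item 3@1, Item 4@1) gives peak 10: d1:10  d2:9  d3:3  d4:0  d5:0  d6:0  d7:0.
Shift Item 2→3, Item 3→5.
Schedule Item 1@1, Item 2@3, Item 3@5, Item 4@1: d1:4  d2:3  d3:3  d4:3  d5:3  d6:3  d7:3 — peak 4.
Total inspector-days = 22 over 7 days ⇒ peak ≥ ⌈22/7⌉ = 4, so 4 is optimal.

4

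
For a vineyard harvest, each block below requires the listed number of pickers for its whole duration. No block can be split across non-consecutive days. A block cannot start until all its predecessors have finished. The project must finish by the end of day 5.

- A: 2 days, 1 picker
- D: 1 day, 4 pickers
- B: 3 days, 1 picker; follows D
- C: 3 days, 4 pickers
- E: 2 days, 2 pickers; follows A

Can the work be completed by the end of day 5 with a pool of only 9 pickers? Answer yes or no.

Schedule A@1, D@1, B@2, C@2, E@3: d1:5  d2:6  d3:7  d4:7  d5:0 — peak 7 ≤ 9.

yes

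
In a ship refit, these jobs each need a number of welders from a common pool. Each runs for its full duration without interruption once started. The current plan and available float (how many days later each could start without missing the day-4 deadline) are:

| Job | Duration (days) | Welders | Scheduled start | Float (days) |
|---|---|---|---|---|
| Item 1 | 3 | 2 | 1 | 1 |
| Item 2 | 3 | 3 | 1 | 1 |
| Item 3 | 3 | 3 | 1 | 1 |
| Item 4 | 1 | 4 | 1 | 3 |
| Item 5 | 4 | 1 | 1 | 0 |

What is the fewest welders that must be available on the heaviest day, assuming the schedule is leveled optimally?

9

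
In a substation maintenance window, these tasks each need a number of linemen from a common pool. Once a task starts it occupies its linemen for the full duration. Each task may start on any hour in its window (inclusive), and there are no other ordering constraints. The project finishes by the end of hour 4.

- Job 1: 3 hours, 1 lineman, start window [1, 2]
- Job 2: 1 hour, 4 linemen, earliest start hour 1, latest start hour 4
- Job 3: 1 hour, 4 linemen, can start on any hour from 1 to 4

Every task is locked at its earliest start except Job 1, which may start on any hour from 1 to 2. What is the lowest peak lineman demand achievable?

Job 1@1: h1:9  h2:1  h3:1  h4:0 → peak 9
Job 1@2: h1:8  h2:1  h3:1  h4:1 → peak 8
Best is Job 1@2, peak 8.

8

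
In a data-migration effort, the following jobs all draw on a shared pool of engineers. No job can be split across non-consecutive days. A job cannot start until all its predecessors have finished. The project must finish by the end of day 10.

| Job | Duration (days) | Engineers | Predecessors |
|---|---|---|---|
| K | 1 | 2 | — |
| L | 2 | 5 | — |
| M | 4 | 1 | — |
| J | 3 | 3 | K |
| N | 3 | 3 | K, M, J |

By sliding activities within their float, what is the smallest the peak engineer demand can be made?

5

Early-start (K@1, L@1, M@1, J@2, N@5) gives peak 9: d1:8  d2:9  d3:4  d4:4  d5:3  d6:3  d7:3  d8:0  d9:0  d10:0.
Shift L→2, M→4, J→4, N→8.
Schedule K@1, L@2, M@4, J@4, N@8: d1:2  d2:5  d3:5  d4:4  d5:4  d6:4  d7:1  d8:3  d9:3  d10:3 — peak 5.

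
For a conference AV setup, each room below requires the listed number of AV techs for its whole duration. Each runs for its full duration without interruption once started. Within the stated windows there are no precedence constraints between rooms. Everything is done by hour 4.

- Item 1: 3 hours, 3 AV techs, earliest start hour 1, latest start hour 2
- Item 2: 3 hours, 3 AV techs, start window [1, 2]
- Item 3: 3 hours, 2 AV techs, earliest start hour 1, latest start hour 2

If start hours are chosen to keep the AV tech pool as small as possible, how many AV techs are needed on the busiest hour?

Schedule Item 1@1, Item 2@1, Item 3@1: h1:8  h2:8  h3:8  h4:0 — peak 8.
No arrangement of the 8 feasible schedules does better.

8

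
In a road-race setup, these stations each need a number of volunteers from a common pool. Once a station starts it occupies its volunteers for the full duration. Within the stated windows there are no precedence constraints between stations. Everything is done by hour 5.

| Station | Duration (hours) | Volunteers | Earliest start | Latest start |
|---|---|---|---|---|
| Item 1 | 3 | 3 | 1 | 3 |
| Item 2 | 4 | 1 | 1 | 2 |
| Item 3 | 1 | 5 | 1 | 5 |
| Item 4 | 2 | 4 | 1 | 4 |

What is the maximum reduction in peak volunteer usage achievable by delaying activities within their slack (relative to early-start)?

5

Early-start peak: h1:13  h2:8  h3:4  h4:1  h5:0 ⇒ 13.
Leveled (Item 1@1, Item 2@1, Item 3@4, Item 4@1): h1:8  h2:8  h3:4  h4:6  h5:0 ⇒ 8.
Reduction 13 − 8 = 5.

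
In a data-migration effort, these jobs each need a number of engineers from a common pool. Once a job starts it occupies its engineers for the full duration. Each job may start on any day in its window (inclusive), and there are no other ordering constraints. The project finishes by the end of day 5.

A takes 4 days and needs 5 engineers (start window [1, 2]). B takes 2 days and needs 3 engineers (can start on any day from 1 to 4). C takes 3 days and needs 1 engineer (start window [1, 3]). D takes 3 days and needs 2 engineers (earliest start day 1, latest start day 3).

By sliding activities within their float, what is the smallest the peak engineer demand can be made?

8

Early-start (A@1, B@1, C@1, D@1) gives peak 11: d1:11  d2:11  d3:8  d4:5  d5:0.
Shift C→3, D→3.
Schedule A@1, B@1, C@3, D@3: d1:8  d2:8  d3:8  d4:8  d5:3 — peak 8.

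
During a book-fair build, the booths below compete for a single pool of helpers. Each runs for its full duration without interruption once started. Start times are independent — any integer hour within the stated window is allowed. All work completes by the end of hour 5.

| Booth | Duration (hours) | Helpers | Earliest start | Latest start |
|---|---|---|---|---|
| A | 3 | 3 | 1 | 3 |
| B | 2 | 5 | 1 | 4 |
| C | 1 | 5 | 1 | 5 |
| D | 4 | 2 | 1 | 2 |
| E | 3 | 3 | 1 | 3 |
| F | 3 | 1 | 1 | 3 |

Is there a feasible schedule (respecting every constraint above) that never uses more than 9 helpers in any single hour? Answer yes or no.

The minimum achievable peak is 10; 9 < 10, so no feasible schedule stays within the cap.

no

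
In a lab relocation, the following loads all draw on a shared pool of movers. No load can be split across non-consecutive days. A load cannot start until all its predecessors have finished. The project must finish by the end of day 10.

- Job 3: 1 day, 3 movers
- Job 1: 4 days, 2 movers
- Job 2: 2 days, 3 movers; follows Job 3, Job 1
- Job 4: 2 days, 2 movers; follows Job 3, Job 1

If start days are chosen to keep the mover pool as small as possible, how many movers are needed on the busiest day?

3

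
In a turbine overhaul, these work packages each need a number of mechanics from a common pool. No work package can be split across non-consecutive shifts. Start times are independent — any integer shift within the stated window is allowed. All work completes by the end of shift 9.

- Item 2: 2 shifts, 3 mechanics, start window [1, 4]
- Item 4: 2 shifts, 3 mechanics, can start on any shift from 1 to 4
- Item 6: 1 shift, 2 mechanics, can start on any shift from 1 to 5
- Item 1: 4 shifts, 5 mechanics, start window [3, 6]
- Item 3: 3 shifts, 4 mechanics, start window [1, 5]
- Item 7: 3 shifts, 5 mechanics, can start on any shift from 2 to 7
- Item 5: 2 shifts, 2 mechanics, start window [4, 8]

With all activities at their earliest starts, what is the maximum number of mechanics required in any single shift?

Early-start schedule: Item 2@1, Item 4@1, Item 6@1, Item 1@3, Item 3@1, Item 7@2, Item 5@4.
Load per shift: shift 1: 12, shift 2: 15, shift 3: 14, shift 4: 12, shift 5: 7, shift 6: 5, shift 7: 0, shift 8: 0, shift 9: 0.
Peak is 15.

15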